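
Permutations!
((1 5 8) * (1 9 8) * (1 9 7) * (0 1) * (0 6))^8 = (0 1 5 9 8 7 6) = ((0 1 5 9 8 7 6))^8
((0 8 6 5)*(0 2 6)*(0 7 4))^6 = ((0 8 7 4)(2 6 5))^6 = (0 7)(4 8)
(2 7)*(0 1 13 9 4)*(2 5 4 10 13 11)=(0 1 11 2 7 5 4)(9 10 13)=[1, 11, 7, 3, 0, 4, 6, 5, 8, 10, 13, 2, 12, 9]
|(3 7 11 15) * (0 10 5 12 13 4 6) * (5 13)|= |(0 10 13 4 6)(3 7 11 15)(5 12)|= 20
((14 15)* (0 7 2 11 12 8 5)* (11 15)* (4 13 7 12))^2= (0 8)(2 14 4 7 15 11 13)(5 12)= ((0 12 8 5)(2 15 14 11 4 13 7))^2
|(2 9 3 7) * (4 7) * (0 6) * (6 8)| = 15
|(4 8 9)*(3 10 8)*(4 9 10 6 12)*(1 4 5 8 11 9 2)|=11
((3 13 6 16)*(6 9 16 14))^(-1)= (3 16 9 13)(6 14)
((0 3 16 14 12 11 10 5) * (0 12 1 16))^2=(1 14 16)(5 11)(10 12)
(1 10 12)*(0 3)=[3, 10, 2, 0, 4, 5, 6, 7, 8, 9, 12, 11, 1]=(0 3)(1 10 12)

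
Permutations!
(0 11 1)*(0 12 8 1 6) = [11, 12, 2, 3, 4, 5, 0, 7, 1, 9, 10, 6, 8] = (0 11 6)(1 12 8)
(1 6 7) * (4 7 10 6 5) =(1 5 4 7)(6 10) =[0, 5, 2, 3, 7, 4, 10, 1, 8, 9, 6]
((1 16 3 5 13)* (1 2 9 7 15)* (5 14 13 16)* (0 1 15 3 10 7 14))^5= ((0 1 5 16 10 7 3)(2 9 14 13))^5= (0 7 16 1 3 10 5)(2 9 14 13)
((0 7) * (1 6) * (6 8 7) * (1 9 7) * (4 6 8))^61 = ((0 8 1 4 6 9 7))^61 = (0 9 4 8 7 6 1)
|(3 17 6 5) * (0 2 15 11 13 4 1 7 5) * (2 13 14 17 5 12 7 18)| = |(0 13 4 1 18 2 15 11 14 17 6)(3 5)(7 12)| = 22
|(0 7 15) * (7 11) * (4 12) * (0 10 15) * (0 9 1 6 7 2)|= |(0 11 2)(1 6 7 9)(4 12)(10 15)|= 12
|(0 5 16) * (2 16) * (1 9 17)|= 12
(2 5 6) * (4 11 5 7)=(2 7 4 11 5 6)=[0, 1, 7, 3, 11, 6, 2, 4, 8, 9, 10, 5]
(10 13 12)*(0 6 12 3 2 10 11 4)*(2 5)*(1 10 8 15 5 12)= (0 6 1 10 13 3 12 11 4)(2 8 15 5)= [6, 10, 8, 12, 0, 2, 1, 7, 15, 9, 13, 4, 11, 3, 14, 5]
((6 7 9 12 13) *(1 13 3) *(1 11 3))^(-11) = ((1 13 6 7 9 12)(3 11))^(-11) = (1 13 6 7 9 12)(3 11)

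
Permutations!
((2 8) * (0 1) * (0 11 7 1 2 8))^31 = ((0 2)(1 11 7))^31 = (0 2)(1 11 7)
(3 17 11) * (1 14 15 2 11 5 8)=[0, 14, 11, 17, 4, 8, 6, 7, 1, 9, 10, 3, 12, 13, 15, 2, 16, 5]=(1 14 15 2 11 3 17 5 8)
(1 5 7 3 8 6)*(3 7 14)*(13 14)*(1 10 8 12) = (1 5 13 14 3 12)(6 10 8) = [0, 5, 2, 12, 4, 13, 10, 7, 6, 9, 8, 11, 1, 14, 3]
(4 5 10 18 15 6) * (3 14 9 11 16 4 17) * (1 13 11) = (1 13 11 16 4 5 10 18 15 6 17 3 14 9) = [0, 13, 2, 14, 5, 10, 17, 7, 8, 1, 18, 16, 12, 11, 9, 6, 4, 3, 15]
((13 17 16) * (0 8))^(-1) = ((0 8)(13 17 16))^(-1) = (0 8)(13 16 17)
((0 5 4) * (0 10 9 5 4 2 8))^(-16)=((0 4 10 9 5 2 8))^(-16)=(0 2 9 4 8 5 10)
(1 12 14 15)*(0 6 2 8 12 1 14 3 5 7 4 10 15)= (0 6 2 8 12 3 5 7 4 10 15 14)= [6, 1, 8, 5, 10, 7, 2, 4, 12, 9, 15, 11, 3, 13, 0, 14]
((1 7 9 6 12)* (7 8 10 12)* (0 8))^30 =((0 8 10 12 1)(6 7 9))^30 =(12)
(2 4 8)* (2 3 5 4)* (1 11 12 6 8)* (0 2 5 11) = (0 2 5 4 1)(3 11 12 6 8) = [2, 0, 5, 11, 1, 4, 8, 7, 3, 9, 10, 12, 6]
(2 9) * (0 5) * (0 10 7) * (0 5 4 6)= (0 4 6)(2 9)(5 10 7)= [4, 1, 9, 3, 6, 10, 0, 5, 8, 2, 7]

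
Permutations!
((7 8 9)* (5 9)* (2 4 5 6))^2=(2 5 7 6 4 9 8)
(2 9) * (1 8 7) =[0, 8, 9, 3, 4, 5, 6, 1, 7, 2] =(1 8 7)(2 9)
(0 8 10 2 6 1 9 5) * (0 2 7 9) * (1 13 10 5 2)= [8, 0, 6, 3, 4, 1, 13, 9, 5, 2, 7, 11, 12, 10]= (0 8 5 1)(2 6 13 10 7 9)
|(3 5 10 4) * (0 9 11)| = 12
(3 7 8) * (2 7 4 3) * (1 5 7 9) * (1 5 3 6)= (1 3 4 6)(2 9 5 7 8)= [0, 3, 9, 4, 6, 7, 1, 8, 2, 5]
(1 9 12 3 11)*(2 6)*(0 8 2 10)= [8, 9, 6, 11, 4, 5, 10, 7, 2, 12, 0, 1, 3]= (0 8 2 6 10)(1 9 12 3 11)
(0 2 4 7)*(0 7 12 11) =(0 2 4 12 11) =[2, 1, 4, 3, 12, 5, 6, 7, 8, 9, 10, 0, 11]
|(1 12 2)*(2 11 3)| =5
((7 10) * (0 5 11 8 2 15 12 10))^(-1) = (0 7 10 12 15 2 8 11 5)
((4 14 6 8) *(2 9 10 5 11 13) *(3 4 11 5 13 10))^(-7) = (2 4 8 13 3 6 10 9 14 11)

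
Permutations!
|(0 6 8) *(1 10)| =|(0 6 8)(1 10)| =6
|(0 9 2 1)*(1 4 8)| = 6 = |(0 9 2 4 8 1)|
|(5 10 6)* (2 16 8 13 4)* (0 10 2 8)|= |(0 10 6 5 2 16)(4 8 13)|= 6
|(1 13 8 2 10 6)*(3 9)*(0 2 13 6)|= 6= |(0 2 10)(1 6)(3 9)(8 13)|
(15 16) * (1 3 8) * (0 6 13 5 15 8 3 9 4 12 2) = (0 6 13 5 15 16 8 1 9 4 12 2) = [6, 9, 0, 3, 12, 15, 13, 7, 1, 4, 10, 11, 2, 5, 14, 16, 8]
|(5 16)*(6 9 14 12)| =4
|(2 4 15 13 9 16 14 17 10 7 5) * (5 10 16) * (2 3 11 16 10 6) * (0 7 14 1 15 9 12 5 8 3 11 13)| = 15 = |(0 7 6 2 4 9 8 3 13 12 5 11 16 1 15)(10 14 17)|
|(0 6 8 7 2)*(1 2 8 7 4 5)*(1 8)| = 15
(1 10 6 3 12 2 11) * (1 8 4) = (1 10 6 3 12 2 11 8 4) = [0, 10, 11, 12, 1, 5, 3, 7, 4, 9, 6, 8, 2]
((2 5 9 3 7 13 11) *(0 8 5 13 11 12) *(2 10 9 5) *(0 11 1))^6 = ((0 8 2 13 12 11 10 9 3 7 1))^6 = (0 10 8 9 2 3 13 7 12 1 11)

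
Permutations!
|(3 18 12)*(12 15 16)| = |(3 18 15 16 12)| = 5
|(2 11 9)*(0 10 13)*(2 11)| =|(0 10 13)(9 11)| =6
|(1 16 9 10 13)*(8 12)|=|(1 16 9 10 13)(8 12)|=10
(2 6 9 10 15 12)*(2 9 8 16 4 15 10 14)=(2 6 8 16 4 15 12 9 14)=[0, 1, 6, 3, 15, 5, 8, 7, 16, 14, 10, 11, 9, 13, 2, 12, 4]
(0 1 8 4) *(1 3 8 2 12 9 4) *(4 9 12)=(12)(0 3 8 1 2 4)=[3, 2, 4, 8, 0, 5, 6, 7, 1, 9, 10, 11, 12]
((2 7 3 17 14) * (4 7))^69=(2 3)(4 17)(7 14)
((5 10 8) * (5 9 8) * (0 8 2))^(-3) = (0 8 9 2)(5 10)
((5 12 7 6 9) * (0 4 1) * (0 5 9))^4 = (0 12 4 7 1 6 5)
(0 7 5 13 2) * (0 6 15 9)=(0 7 5 13 2 6 15 9)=[7, 1, 6, 3, 4, 13, 15, 5, 8, 0, 10, 11, 12, 2, 14, 9]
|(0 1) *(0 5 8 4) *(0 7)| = 6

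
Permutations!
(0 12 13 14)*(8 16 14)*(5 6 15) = [12, 1, 2, 3, 4, 6, 15, 7, 16, 9, 10, 11, 13, 8, 0, 5, 14] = (0 12 13 8 16 14)(5 6 15)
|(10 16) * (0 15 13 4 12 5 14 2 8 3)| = 10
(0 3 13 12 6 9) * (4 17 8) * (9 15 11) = (0 3 13 12 6 15 11 9)(4 17 8) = [3, 1, 2, 13, 17, 5, 15, 7, 4, 0, 10, 9, 6, 12, 14, 11, 16, 8]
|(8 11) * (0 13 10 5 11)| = 6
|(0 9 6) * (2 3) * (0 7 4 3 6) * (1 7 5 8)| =|(0 9)(1 7 4 3 2 6 5 8)| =8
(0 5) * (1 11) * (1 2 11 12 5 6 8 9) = (0 6 8 9 1 12 5)(2 11) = [6, 12, 11, 3, 4, 0, 8, 7, 9, 1, 10, 2, 5]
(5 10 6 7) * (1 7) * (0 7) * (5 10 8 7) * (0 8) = (0 5)(1 8 7 10 6) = [5, 8, 2, 3, 4, 0, 1, 10, 7, 9, 6]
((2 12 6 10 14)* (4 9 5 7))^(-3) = ((2 12 6 10 14)(4 9 5 7))^(-3) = (2 6 14 12 10)(4 9 5 7)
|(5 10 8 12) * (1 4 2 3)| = 4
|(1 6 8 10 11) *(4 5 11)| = |(1 6 8 10 4 5 11)| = 7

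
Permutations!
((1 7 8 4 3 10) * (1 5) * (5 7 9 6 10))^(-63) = (10)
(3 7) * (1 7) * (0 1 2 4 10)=(0 1 7 3 2 4 10)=[1, 7, 4, 2, 10, 5, 6, 3, 8, 9, 0]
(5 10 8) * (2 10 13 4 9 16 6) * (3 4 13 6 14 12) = (2 10 8 5 6)(3 4 9 16 14 12) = [0, 1, 10, 4, 9, 6, 2, 7, 5, 16, 8, 11, 3, 13, 12, 15, 14]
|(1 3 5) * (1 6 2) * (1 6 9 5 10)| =|(1 3 10)(2 6)(5 9)| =6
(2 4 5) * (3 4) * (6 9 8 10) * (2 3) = (3 4 5)(6 9 8 10) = [0, 1, 2, 4, 5, 3, 9, 7, 10, 8, 6]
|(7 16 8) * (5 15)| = |(5 15)(7 16 8)| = 6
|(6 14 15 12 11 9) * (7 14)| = 7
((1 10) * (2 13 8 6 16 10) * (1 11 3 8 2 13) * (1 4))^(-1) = ((1 13 2 4)(3 8 6 16 10 11))^(-1) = (1 4 2 13)(3 11 10 16 6 8)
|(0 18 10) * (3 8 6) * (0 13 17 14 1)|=|(0 18 10 13 17 14 1)(3 8 6)|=21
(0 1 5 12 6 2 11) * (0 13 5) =(0 1)(2 11 13 5 12 6) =[1, 0, 11, 3, 4, 12, 2, 7, 8, 9, 10, 13, 6, 5]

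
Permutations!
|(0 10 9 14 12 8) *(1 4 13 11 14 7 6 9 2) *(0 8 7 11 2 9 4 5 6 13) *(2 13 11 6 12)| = 35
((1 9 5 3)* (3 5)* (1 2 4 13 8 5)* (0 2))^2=(0 4 8 1 3 2 13 5 9)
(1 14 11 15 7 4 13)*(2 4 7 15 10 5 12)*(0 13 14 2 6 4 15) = (0 13 1 2 15)(4 14 11 10 5 12 6) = [13, 2, 15, 3, 14, 12, 4, 7, 8, 9, 5, 10, 6, 1, 11, 0]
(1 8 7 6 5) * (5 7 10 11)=(1 8 10 11 5)(6 7)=[0, 8, 2, 3, 4, 1, 7, 6, 10, 9, 11, 5]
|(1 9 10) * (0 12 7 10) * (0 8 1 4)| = |(0 12 7 10 4)(1 9 8)| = 15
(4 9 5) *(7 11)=[0, 1, 2, 3, 9, 4, 6, 11, 8, 5, 10, 7]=(4 9 5)(7 11)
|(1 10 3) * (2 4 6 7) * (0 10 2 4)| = 15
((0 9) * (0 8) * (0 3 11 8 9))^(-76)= ((3 11 8))^(-76)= (3 8 11)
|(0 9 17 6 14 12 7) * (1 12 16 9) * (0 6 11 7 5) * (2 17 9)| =28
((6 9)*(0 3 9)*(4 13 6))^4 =((0 3 9 4 13 6))^4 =(0 13 9)(3 6 4)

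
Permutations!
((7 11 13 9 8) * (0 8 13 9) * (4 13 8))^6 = ((0 4 13)(7 11 9 8))^6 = (13)(7 9)(8 11)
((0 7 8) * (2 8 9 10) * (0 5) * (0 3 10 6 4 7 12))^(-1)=(0 12)(2 10 3 5 8)(4 6 9 7)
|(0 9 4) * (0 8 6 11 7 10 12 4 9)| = |(4 8 6 11 7 10 12)| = 7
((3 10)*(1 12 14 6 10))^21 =((1 12 14 6 10 3))^21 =(1 6)(3 14)(10 12)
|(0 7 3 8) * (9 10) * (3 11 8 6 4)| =12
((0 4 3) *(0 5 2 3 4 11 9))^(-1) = ((0 11 9)(2 3 5))^(-1) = (0 9 11)(2 5 3)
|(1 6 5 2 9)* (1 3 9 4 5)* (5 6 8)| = |(1 8 5 2 4 6)(3 9)| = 6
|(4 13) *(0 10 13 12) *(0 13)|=6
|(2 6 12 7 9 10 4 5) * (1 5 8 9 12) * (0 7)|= 12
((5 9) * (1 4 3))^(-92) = ((1 4 3)(5 9))^(-92) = (9)(1 4 3)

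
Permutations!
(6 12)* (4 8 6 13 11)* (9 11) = (4 8 6 12 13 9 11) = [0, 1, 2, 3, 8, 5, 12, 7, 6, 11, 10, 4, 13, 9]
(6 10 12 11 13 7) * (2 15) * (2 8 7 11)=(2 15 8 7 6 10 12)(11 13)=[0, 1, 15, 3, 4, 5, 10, 6, 7, 9, 12, 13, 2, 11, 14, 8]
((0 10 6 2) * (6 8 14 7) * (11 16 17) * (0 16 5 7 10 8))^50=((0 8 14 10)(2 16 17 11 5 7 6))^50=(0 14)(2 16 17 11 5 7 6)(8 10)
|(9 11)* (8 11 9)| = 2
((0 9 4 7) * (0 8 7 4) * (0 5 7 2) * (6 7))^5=(0 8 6 9 2 7 5)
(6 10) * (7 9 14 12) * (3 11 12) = (3 11 12 7 9 14)(6 10) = [0, 1, 2, 11, 4, 5, 10, 9, 8, 14, 6, 12, 7, 13, 3]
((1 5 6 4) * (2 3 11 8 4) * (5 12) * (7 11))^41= (1 12 5 6 2 3 7 11 8 4)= ((1 12 5 6 2 3 7 11 8 4))^41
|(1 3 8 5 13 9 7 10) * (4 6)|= |(1 3 8 5 13 9 7 10)(4 6)|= 8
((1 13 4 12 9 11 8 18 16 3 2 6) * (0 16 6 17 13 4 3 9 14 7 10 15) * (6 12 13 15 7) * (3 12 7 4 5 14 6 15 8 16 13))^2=((0 13 12 6 1 5 14 15)(2 17 8 18 7 10 4 3)(9 11 16))^2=(0 12 1 14)(2 8 7 4)(3 17 18 10)(5 15 13 6)(9 16 11)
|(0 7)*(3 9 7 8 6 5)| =|(0 8 6 5 3 9 7)| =7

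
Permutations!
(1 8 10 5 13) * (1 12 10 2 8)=(2 8)(5 13 12 10)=[0, 1, 8, 3, 4, 13, 6, 7, 2, 9, 5, 11, 10, 12]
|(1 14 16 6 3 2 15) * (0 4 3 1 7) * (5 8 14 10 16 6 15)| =13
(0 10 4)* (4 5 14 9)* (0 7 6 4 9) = (0 10 5 14)(4 7 6) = [10, 1, 2, 3, 7, 14, 4, 6, 8, 9, 5, 11, 12, 13, 0]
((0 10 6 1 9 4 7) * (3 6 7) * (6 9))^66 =((0 10 7)(1 6)(3 9 4))^66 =(10)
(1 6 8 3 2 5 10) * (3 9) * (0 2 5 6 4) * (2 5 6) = (0 5 10 1 4)(3 6 8 9) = [5, 4, 2, 6, 0, 10, 8, 7, 9, 3, 1]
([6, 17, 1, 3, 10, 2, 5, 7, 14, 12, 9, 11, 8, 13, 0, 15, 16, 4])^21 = [12, 6, 0, 3, 2, 14, 8, 7, 10, 17, 1, 11, 4, 13, 9, 15, 16, 5]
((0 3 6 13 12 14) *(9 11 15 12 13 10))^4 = (0 9 14 10 12 6 15 3 11)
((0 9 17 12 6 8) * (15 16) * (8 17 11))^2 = (0 11)(6 12 17)(8 9)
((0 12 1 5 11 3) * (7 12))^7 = ((0 7 12 1 5 11 3))^7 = (12)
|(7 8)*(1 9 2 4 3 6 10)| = 14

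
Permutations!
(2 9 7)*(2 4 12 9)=(4 12 9 7)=[0, 1, 2, 3, 12, 5, 6, 4, 8, 7, 10, 11, 9]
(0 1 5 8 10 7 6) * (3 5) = (0 1 3 5 8 10 7 6) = [1, 3, 2, 5, 4, 8, 0, 6, 10, 9, 7]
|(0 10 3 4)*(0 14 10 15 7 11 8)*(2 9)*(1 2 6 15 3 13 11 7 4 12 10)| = 7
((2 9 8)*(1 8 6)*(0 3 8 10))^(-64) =((0 3 8 2 9 6 1 10))^(-64) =(10)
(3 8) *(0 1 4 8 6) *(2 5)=(0 1 4 8 3 6)(2 5)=[1, 4, 5, 6, 8, 2, 0, 7, 3]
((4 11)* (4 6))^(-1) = (4 6 11)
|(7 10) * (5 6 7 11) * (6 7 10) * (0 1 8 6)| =|(0 1 8 6 10 11 5 7)| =8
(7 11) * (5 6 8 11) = (5 6 8 11 7) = [0, 1, 2, 3, 4, 6, 8, 5, 11, 9, 10, 7]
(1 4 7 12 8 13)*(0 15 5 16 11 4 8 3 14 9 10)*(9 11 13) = [15, 8, 2, 14, 7, 16, 6, 12, 9, 10, 0, 4, 3, 1, 11, 5, 13] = (0 15 5 16 13 1 8 9 10)(3 14 11 4 7 12)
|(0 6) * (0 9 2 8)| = |(0 6 9 2 8)| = 5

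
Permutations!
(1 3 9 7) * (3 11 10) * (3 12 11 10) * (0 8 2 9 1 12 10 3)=[8, 3, 9, 1, 4, 5, 6, 12, 2, 7, 10, 0, 11]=(0 8 2 9 7 12 11)(1 3)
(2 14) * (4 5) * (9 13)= (2 14)(4 5)(9 13)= [0, 1, 14, 3, 5, 4, 6, 7, 8, 13, 10, 11, 12, 9, 2]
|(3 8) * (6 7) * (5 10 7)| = 4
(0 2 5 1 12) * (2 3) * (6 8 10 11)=[3, 12, 5, 2, 4, 1, 8, 7, 10, 9, 11, 6, 0]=(0 3 2 5 1 12)(6 8 10 11)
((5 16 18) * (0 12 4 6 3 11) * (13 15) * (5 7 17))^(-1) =((0 12 4 6 3 11)(5 16 18 7 17)(13 15))^(-1) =(0 11 3 6 4 12)(5 17 7 18 16)(13 15)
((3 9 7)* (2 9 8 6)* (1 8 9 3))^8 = ((1 8 6 2 3 9 7))^8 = (1 8 6 2 3 9 7)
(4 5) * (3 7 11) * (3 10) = (3 7 11 10)(4 5) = [0, 1, 2, 7, 5, 4, 6, 11, 8, 9, 3, 10]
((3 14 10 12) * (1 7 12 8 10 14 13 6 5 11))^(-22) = ((14)(1 7 12 3 13 6 5 11)(8 10))^(-22) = (14)(1 12 13 5)(3 6 11 7)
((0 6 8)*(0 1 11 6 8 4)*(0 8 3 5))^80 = ((0 3 5)(1 11 6 4 8))^80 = (11)(0 5 3)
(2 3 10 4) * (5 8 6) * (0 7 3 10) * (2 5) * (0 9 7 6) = [6, 1, 10, 9, 5, 8, 2, 3, 0, 7, 4] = (0 6 2 10 4 5 8)(3 9 7)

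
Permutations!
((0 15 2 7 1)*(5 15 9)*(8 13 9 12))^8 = (0 7 15 9 8)(1 2 5 13 12)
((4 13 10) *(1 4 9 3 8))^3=(1 10 8 13 3 4 9)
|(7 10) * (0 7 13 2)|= |(0 7 10 13 2)|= 5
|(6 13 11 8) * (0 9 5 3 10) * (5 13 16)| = |(0 9 13 11 8 6 16 5 3 10)| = 10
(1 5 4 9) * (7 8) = (1 5 4 9)(7 8) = [0, 5, 2, 3, 9, 4, 6, 8, 7, 1]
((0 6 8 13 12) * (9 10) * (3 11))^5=(13)(3 11)(9 10)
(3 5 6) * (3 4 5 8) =(3 8)(4 5 6) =[0, 1, 2, 8, 5, 6, 4, 7, 3]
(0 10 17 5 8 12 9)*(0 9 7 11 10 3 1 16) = (0 3 1 16)(5 8 12 7 11 10 17) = [3, 16, 2, 1, 4, 8, 6, 11, 12, 9, 17, 10, 7, 13, 14, 15, 0, 5]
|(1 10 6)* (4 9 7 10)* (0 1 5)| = |(0 1 4 9 7 10 6 5)| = 8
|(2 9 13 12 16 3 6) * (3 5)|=|(2 9 13 12 16 5 3 6)|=8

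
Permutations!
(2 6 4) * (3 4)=(2 6 3 4)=[0, 1, 6, 4, 2, 5, 3]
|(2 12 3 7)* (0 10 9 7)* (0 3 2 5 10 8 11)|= |(0 8 11)(2 12)(5 10 9 7)|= 12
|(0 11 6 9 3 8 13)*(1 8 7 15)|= 10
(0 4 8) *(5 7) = (0 4 8)(5 7) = [4, 1, 2, 3, 8, 7, 6, 5, 0]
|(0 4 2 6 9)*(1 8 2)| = |(0 4 1 8 2 6 9)| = 7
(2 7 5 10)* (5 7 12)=(2 12 5 10)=[0, 1, 12, 3, 4, 10, 6, 7, 8, 9, 2, 11, 5]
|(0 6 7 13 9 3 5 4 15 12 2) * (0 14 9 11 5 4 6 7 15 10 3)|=33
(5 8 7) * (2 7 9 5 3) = [0, 1, 7, 2, 4, 8, 6, 3, 9, 5] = (2 7 3)(5 8 9)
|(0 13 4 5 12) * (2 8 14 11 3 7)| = |(0 13 4 5 12)(2 8 14 11 3 7)| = 30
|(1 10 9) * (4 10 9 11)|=6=|(1 9)(4 10 11)|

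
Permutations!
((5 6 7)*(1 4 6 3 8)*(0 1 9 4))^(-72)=(3 7 4 8 5 6 9)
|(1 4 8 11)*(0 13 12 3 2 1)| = 9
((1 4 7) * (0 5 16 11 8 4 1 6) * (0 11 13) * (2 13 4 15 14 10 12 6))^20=((0 5 16 4 7 2 13)(6 11 8 15 14 10 12))^20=(0 13 2 7 4 16 5)(6 12 10 14 15 8 11)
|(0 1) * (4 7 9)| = |(0 1)(4 7 9)| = 6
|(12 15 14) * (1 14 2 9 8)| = 7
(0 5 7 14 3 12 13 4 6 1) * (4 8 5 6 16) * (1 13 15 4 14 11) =(0 6 13 8 5 7 11 1)(3 12 15 4 16 14) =[6, 0, 2, 12, 16, 7, 13, 11, 5, 9, 10, 1, 15, 8, 3, 4, 14]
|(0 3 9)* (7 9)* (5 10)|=4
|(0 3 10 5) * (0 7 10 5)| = 5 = |(0 3 5 7 10)|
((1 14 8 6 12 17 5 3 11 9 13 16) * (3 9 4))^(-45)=((1 14 8 6 12 17 5 9 13 16)(3 11 4))^(-45)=(1 17)(5 14)(6 13)(8 9)(12 16)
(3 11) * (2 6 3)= (2 6 3 11)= [0, 1, 6, 11, 4, 5, 3, 7, 8, 9, 10, 2]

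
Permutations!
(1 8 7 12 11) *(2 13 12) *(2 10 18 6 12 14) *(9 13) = (1 8 7 10 18 6 12 11)(2 9 13 14) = [0, 8, 9, 3, 4, 5, 12, 10, 7, 13, 18, 1, 11, 14, 2, 15, 16, 17, 6]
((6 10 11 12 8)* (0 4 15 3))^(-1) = (0 3 15 4)(6 8 12 11 10)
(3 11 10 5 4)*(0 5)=(0 5 4 3 11 10)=[5, 1, 2, 11, 3, 4, 6, 7, 8, 9, 0, 10]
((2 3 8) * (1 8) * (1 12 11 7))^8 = (1 8 2 3 12 11 7)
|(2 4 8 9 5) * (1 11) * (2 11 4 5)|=7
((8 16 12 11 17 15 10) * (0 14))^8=(8 16 12 11 17 15 10)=((0 14)(8 16 12 11 17 15 10))^8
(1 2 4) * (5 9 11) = (1 2 4)(5 9 11) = [0, 2, 4, 3, 1, 9, 6, 7, 8, 11, 10, 5]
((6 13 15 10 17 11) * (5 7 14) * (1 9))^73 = ((1 9)(5 7 14)(6 13 15 10 17 11))^73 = (1 9)(5 7 14)(6 13 15 10 17 11)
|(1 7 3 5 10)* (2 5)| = 6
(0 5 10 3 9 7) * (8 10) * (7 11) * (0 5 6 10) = (0 6 10 3 9 11 7 5 8) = [6, 1, 2, 9, 4, 8, 10, 5, 0, 11, 3, 7]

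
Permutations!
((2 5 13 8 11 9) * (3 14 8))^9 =(2 5 13 3 14 8 11 9) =((2 5 13 3 14 8 11 9))^9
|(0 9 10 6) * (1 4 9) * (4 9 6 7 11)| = |(0 1 9 10 7 11 4 6)| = 8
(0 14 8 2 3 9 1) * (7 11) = (0 14 8 2 3 9 1)(7 11) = [14, 0, 3, 9, 4, 5, 6, 11, 2, 1, 10, 7, 12, 13, 8]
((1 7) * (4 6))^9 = (1 7)(4 6)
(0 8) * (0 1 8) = [0, 8, 2, 3, 4, 5, 6, 7, 1] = (1 8)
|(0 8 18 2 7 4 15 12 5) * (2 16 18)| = |(0 8 2 7 4 15 12 5)(16 18)| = 8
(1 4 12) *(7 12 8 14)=[0, 4, 2, 3, 8, 5, 6, 12, 14, 9, 10, 11, 1, 13, 7]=(1 4 8 14 7 12)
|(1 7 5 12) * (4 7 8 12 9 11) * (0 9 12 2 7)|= 12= |(0 9 11 4)(1 8 2 7 5 12)|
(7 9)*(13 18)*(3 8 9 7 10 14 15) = (3 8 9 10 14 15)(13 18) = [0, 1, 2, 8, 4, 5, 6, 7, 9, 10, 14, 11, 12, 18, 15, 3, 16, 17, 13]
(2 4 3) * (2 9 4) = (3 9 4) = [0, 1, 2, 9, 3, 5, 6, 7, 8, 4]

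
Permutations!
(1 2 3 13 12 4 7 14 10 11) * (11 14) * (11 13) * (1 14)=(1 2 3 11 14 10)(4 7 13 12)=[0, 2, 3, 11, 7, 5, 6, 13, 8, 9, 1, 14, 4, 12, 10]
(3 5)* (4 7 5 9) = (3 9 4 7 5) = [0, 1, 2, 9, 7, 3, 6, 5, 8, 4]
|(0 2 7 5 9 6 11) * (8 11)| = 8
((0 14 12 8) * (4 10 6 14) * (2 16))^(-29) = ((0 4 10 6 14 12 8)(2 16))^(-29) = (0 8 12 14 6 10 4)(2 16)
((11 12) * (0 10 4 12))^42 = (0 4 11 10 12)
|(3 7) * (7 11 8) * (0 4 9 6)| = |(0 4 9 6)(3 11 8 7)| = 4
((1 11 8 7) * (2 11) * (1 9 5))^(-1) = (1 5 9 7 8 11 2)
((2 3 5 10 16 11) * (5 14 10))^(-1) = ((2 3 14 10 16 11))^(-1) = (2 11 16 10 14 3)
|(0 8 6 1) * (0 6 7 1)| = |(0 8 7 1 6)| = 5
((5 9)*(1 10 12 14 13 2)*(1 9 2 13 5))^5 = ((1 10 12 14 5 2 9))^5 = (1 2 14 10 9 5 12)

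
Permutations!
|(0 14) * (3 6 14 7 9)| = |(0 7 9 3 6 14)| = 6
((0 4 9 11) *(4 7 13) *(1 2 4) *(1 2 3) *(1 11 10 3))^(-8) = (0 7 13 2 4 9 10 3 11)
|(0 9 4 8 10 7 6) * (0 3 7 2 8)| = |(0 9 4)(2 8 10)(3 7 6)| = 3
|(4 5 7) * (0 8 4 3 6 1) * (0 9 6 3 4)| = 6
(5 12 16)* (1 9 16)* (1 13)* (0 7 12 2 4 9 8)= (0 7 12 13 1 8)(2 4 9 16 5)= [7, 8, 4, 3, 9, 2, 6, 12, 0, 16, 10, 11, 13, 1, 14, 15, 5]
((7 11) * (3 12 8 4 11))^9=((3 12 8 4 11 7))^9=(3 4)(7 8)(11 12)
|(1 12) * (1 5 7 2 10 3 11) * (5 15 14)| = 10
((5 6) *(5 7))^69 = (7)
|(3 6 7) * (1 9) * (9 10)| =|(1 10 9)(3 6 7)| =3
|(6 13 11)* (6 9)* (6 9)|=|(6 13 11)|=3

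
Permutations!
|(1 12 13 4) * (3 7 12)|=|(1 3 7 12 13 4)|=6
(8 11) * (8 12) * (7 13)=[0, 1, 2, 3, 4, 5, 6, 13, 11, 9, 10, 12, 8, 7]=(7 13)(8 11 12)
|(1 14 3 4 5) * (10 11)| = 10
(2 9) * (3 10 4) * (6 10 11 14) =(2 9)(3 11 14 6 10 4) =[0, 1, 9, 11, 3, 5, 10, 7, 8, 2, 4, 14, 12, 13, 6]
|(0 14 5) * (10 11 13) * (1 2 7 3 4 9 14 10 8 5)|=42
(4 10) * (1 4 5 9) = [0, 4, 2, 3, 10, 9, 6, 7, 8, 1, 5] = (1 4 10 5 9)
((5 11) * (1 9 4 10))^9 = (1 9 4 10)(5 11)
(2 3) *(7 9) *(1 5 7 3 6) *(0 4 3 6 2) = (0 4 3)(1 5 7 9 6) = [4, 5, 2, 0, 3, 7, 1, 9, 8, 6]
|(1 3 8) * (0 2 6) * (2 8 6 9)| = |(0 8 1 3 6)(2 9)| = 10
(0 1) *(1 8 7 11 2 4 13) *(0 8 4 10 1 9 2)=[4, 8, 10, 3, 13, 5, 6, 11, 7, 2, 1, 0, 12, 9]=(0 4 13 9 2 10 1 8 7 11)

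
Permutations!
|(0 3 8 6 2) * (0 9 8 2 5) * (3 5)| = |(0 5)(2 9 8 6 3)| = 10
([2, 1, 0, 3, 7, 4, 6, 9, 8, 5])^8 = (9)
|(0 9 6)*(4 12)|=|(0 9 6)(4 12)|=6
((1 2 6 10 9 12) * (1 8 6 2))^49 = (6 8 12 9 10)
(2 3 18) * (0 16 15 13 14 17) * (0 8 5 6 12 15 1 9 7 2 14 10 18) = [16, 9, 3, 0, 4, 6, 12, 2, 5, 7, 18, 11, 15, 10, 17, 13, 1, 8, 14] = (0 16 1 9 7 2 3)(5 6 12 15 13 10 18 14 17 8)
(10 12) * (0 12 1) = (0 12 10 1) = [12, 0, 2, 3, 4, 5, 6, 7, 8, 9, 1, 11, 10]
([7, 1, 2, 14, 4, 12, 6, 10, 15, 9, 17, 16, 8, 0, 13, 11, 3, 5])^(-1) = (0 13 14 3 16 11 15 8 12 5 17 10 7)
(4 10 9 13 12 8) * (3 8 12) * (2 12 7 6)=(2 12 7 6)(3 8 4 10 9 13)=[0, 1, 12, 8, 10, 5, 2, 6, 4, 13, 9, 11, 7, 3]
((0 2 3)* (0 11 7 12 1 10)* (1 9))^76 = (0 7 10 11 1 3 9 2 12)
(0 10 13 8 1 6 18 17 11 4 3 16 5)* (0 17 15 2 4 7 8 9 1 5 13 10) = (1 6 18 15 2 4 3 16 13 9)(5 17 11 7 8) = [0, 6, 4, 16, 3, 17, 18, 8, 5, 1, 10, 7, 12, 9, 14, 2, 13, 11, 15]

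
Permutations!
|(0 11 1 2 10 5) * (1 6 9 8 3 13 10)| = 18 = |(0 11 6 9 8 3 13 10 5)(1 2)|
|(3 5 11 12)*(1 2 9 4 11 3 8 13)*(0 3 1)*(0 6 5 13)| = 12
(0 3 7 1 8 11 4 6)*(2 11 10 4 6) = (0 3 7 1 8 10 4 2 11 6) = [3, 8, 11, 7, 2, 5, 0, 1, 10, 9, 4, 6]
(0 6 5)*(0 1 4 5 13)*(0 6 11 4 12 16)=(0 11 4 5 1 12 16)(6 13)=[11, 12, 2, 3, 5, 1, 13, 7, 8, 9, 10, 4, 16, 6, 14, 15, 0]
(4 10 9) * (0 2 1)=(0 2 1)(4 10 9)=[2, 0, 1, 3, 10, 5, 6, 7, 8, 4, 9]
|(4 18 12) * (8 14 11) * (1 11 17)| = 15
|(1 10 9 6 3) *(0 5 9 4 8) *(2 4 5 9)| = 10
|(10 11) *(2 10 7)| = 4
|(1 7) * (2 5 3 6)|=4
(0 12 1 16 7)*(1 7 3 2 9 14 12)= (0 1 16 3 2 9 14 12 7)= [1, 16, 9, 2, 4, 5, 6, 0, 8, 14, 10, 11, 7, 13, 12, 15, 3]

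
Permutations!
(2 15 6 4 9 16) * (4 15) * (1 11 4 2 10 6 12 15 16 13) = [0, 11, 2, 3, 9, 5, 16, 7, 8, 13, 6, 4, 15, 1, 14, 12, 10] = (1 11 4 9 13)(6 16 10)(12 15)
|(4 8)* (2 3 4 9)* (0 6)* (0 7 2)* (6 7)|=7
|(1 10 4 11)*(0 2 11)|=6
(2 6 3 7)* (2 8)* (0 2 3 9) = (0 2 6 9)(3 7 8) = [2, 1, 6, 7, 4, 5, 9, 8, 3, 0]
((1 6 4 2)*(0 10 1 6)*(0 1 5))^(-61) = (0 5 10)(2 4 6)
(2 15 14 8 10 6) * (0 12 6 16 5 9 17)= (0 12 6 2 15 14 8 10 16 5 9 17)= [12, 1, 15, 3, 4, 9, 2, 7, 10, 17, 16, 11, 6, 13, 8, 14, 5, 0]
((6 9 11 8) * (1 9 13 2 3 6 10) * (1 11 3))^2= (1 3 13)(2 9 6)(8 11 10)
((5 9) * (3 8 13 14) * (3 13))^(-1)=(3 8)(5 9)(13 14)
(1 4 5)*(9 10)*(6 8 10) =(1 4 5)(6 8 10 9) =[0, 4, 2, 3, 5, 1, 8, 7, 10, 6, 9]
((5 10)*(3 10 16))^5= (3 10 5 16)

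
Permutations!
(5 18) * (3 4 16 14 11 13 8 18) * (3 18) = (3 4 16 14 11 13 8)(5 18) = [0, 1, 2, 4, 16, 18, 6, 7, 3, 9, 10, 13, 12, 8, 11, 15, 14, 17, 5]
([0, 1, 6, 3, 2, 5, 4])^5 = [0, 1, 4, 3, 6, 5, 2]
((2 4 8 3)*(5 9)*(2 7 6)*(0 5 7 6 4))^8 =((0 5 9 7 4 8 3 6 2))^8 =(0 2 6 3 8 4 7 9 5)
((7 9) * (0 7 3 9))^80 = ((0 7)(3 9))^80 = (9)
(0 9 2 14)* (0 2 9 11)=[11, 1, 14, 3, 4, 5, 6, 7, 8, 9, 10, 0, 12, 13, 2]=(0 11)(2 14)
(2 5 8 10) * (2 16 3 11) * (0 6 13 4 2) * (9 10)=(0 6 13 4 2 5 8 9 10 16 3 11)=[6, 1, 5, 11, 2, 8, 13, 7, 9, 10, 16, 0, 12, 4, 14, 15, 3]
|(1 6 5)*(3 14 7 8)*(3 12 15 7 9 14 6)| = |(1 3 6 5)(7 8 12 15)(9 14)| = 4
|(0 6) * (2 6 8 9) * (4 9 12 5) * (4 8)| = |(0 4 9 2 6)(5 8 12)| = 15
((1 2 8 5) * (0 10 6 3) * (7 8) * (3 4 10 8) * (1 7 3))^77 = ((0 8 5 7 1 2 3)(4 10 6))^77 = (4 6 10)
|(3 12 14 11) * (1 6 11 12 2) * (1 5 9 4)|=8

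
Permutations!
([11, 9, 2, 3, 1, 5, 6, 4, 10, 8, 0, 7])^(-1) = (0 10 8 9 1 4 7 11)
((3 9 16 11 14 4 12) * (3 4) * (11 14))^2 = (3 16)(9 14)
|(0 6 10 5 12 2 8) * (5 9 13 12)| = 8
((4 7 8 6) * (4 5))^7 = ((4 7 8 6 5))^7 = (4 8 5 7 6)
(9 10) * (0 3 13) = (0 3 13)(9 10) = [3, 1, 2, 13, 4, 5, 6, 7, 8, 10, 9, 11, 12, 0]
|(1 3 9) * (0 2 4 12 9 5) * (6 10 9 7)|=11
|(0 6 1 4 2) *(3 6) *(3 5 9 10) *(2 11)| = 10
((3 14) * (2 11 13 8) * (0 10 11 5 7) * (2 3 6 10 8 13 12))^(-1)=((0 8 3 14 6 10 11 12 2 5 7))^(-1)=(0 7 5 2 12 11 10 6 14 3 8)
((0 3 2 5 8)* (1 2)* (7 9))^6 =(9)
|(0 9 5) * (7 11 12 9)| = 6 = |(0 7 11 12 9 5)|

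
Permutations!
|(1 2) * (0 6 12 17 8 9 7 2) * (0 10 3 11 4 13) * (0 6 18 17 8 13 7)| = |(0 18 17 13 6 12 8 9)(1 10 3 11 4 7 2)| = 56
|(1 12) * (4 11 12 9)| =|(1 9 4 11 12)| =5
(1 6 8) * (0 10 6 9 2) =(0 10 6 8 1 9 2) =[10, 9, 0, 3, 4, 5, 8, 7, 1, 2, 6]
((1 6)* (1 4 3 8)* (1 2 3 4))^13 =(1 6)(2 3 8)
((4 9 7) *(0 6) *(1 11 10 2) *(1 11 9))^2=((0 6)(1 9 7 4)(2 11 10))^2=(1 7)(2 10 11)(4 9)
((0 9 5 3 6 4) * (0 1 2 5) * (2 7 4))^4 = (9)(1 7 4)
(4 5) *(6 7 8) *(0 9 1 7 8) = (0 9 1 7)(4 5)(6 8) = [9, 7, 2, 3, 5, 4, 8, 0, 6, 1]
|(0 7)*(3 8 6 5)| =4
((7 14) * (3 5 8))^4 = ((3 5 8)(7 14))^4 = (14)(3 5 8)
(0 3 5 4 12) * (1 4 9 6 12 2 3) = [1, 4, 3, 5, 2, 9, 12, 7, 8, 6, 10, 11, 0] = (0 1 4 2 3 5 9 6 12)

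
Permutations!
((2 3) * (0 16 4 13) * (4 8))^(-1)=(0 13 4 8 16)(2 3)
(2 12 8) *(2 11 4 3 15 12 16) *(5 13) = (2 16)(3 15 12 8 11 4)(5 13) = [0, 1, 16, 15, 3, 13, 6, 7, 11, 9, 10, 4, 8, 5, 14, 12, 2]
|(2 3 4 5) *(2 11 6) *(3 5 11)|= |(2 5 3 4 11 6)|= 6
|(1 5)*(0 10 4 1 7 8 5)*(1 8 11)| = 8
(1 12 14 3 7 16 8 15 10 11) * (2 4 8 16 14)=(16)(1 12 2 4 8 15 10 11)(3 7 14)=[0, 12, 4, 7, 8, 5, 6, 14, 15, 9, 11, 1, 2, 13, 3, 10, 16]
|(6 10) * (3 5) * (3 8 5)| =|(5 8)(6 10)| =2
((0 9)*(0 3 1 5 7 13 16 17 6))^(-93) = ((0 9 3 1 5 7 13 16 17 6))^(-93) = (0 16 5 9 17 7 3 6 13 1)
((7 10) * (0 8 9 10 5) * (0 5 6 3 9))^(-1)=(0 8)(3 6 7 10 9)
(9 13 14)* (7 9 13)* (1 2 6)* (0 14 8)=(0 14 13 8)(1 2 6)(7 9)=[14, 2, 6, 3, 4, 5, 1, 9, 0, 7, 10, 11, 12, 8, 13]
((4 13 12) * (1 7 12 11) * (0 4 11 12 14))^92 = ((0 4 13 12 11 1 7 14))^92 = (0 11)(1 4)(7 13)(12 14)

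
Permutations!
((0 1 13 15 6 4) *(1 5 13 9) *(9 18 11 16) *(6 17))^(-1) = (0 4 6 17 15 13 5)(1 9 16 11 18)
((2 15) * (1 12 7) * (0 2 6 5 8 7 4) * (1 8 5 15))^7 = ((0 2 1 12 4)(6 15)(7 8))^7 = (0 1 4 2 12)(6 15)(7 8)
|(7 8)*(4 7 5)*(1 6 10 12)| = 4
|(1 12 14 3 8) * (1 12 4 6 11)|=|(1 4 6 11)(3 8 12 14)|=4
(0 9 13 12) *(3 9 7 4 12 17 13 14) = (0 7 4 12)(3 9 14)(13 17) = [7, 1, 2, 9, 12, 5, 6, 4, 8, 14, 10, 11, 0, 17, 3, 15, 16, 13]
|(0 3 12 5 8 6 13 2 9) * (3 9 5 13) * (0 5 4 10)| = 11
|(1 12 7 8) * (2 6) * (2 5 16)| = 4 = |(1 12 7 8)(2 6 5 16)|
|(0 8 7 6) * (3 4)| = |(0 8 7 6)(3 4)| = 4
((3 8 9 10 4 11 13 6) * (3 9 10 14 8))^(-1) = (4 10 8 14 9 6 13 11)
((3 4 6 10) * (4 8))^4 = ((3 8 4 6 10))^4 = (3 10 6 4 8)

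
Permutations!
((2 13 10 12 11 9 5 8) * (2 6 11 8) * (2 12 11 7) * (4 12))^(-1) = (2 7 6 8 12 4 5 9 11 10 13)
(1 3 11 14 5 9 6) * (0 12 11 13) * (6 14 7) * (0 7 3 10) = (0 12 11 3 13 7 6 1 10)(5 9 14) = [12, 10, 2, 13, 4, 9, 1, 6, 8, 14, 0, 3, 11, 7, 5]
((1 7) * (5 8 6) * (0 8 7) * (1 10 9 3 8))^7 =(10)(0 1)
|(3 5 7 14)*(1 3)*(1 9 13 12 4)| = |(1 3 5 7 14 9 13 12 4)| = 9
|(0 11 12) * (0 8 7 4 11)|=5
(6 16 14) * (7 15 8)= (6 16 14)(7 15 8)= [0, 1, 2, 3, 4, 5, 16, 15, 7, 9, 10, 11, 12, 13, 6, 8, 14]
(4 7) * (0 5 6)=(0 5 6)(4 7)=[5, 1, 2, 3, 7, 6, 0, 4]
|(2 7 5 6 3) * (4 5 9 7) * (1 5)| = |(1 5 6 3 2 4)(7 9)| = 6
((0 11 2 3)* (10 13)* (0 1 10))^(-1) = ((0 11 2 3 1 10 13))^(-1) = (0 13 10 1 3 2 11)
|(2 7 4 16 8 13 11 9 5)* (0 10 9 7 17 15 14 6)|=18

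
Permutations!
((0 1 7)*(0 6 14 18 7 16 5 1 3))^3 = (0 3)(6 7 18 14) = ((0 3)(1 16 5)(6 14 18 7))^3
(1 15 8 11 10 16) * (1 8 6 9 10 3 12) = (1 15 6 9 10 16 8 11 3 12) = [0, 15, 2, 12, 4, 5, 9, 7, 11, 10, 16, 3, 1, 13, 14, 6, 8]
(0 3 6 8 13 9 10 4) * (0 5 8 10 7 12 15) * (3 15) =(0 15)(3 6 10 4 5 8 13 9 7 12) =[15, 1, 2, 6, 5, 8, 10, 12, 13, 7, 4, 11, 3, 9, 14, 0]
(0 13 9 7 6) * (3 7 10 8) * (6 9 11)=[13, 1, 2, 7, 4, 5, 0, 9, 3, 10, 8, 6, 12, 11]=(0 13 11 6)(3 7 9 10 8)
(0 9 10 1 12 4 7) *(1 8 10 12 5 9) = (0 1 5 9 12 4 7)(8 10) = [1, 5, 2, 3, 7, 9, 6, 0, 10, 12, 8, 11, 4]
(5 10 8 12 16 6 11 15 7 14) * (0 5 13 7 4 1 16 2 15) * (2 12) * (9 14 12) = [5, 16, 15, 3, 1, 10, 11, 12, 2, 14, 8, 0, 9, 7, 13, 4, 6] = (0 5 10 8 2 15 4 1 16 6 11)(7 12 9 14 13)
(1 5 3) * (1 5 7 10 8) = (1 7 10 8)(3 5) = [0, 7, 2, 5, 4, 3, 6, 10, 1, 9, 8]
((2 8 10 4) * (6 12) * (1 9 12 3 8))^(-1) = ((1 9 12 6 3 8 10 4 2))^(-1) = (1 2 4 10 8 3 6 12 9)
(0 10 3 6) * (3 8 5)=(0 10 8 5 3 6)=[10, 1, 2, 6, 4, 3, 0, 7, 5, 9, 8]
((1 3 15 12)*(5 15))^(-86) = (1 12 15 5 3)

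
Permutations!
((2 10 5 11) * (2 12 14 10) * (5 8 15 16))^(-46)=((5 11 12 14 10 8 15 16))^(-46)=(5 12 10 15)(8 16 11 14)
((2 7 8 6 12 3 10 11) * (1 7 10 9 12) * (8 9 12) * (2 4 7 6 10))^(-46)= ((1 6)(3 12)(4 7 9 8 10 11))^(-46)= (12)(4 9 10)(7 8 11)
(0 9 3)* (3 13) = (0 9 13 3) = [9, 1, 2, 0, 4, 5, 6, 7, 8, 13, 10, 11, 12, 3]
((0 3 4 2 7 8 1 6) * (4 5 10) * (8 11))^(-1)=(0 6 1 8 11 7 2 4 10 5 3)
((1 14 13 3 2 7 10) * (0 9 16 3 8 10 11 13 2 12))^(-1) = (0 12 3 16 9)(1 10 8 13 11 7 2 14)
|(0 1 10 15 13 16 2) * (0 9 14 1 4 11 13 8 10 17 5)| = 33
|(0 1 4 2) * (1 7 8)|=|(0 7 8 1 4 2)|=6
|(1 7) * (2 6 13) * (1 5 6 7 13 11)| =7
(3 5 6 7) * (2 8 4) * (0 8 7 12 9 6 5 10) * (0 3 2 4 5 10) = (0 8 5 10 3)(2 7)(6 12 9) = [8, 1, 7, 0, 4, 10, 12, 2, 5, 6, 3, 11, 9]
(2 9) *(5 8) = [0, 1, 9, 3, 4, 8, 6, 7, 5, 2] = (2 9)(5 8)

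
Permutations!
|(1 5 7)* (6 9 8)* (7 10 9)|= |(1 5 10 9 8 6 7)|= 7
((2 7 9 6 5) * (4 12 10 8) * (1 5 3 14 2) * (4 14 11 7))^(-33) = (1 5)(2 10)(3 7 6 11 9)(4 8)(12 14)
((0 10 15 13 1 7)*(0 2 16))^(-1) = ((0 10 15 13 1 7 2 16))^(-1) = (0 16 2 7 1 13 15 10)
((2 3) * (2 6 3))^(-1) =(3 6)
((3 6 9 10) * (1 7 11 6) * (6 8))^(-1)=((1 7 11 8 6 9 10 3))^(-1)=(1 3 10 9 6 8 11 7)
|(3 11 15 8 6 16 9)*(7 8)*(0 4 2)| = |(0 4 2)(3 11 15 7 8 6 16 9)| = 24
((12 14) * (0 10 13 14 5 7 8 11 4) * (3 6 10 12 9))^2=(0 5 8 4 12 7 11)(3 10 14)(6 13 9)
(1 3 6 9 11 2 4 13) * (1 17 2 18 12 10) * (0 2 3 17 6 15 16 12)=(0 2 4 13 6 9 11 18)(1 17 3 15 16 12 10)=[2, 17, 4, 15, 13, 5, 9, 7, 8, 11, 1, 18, 10, 6, 14, 16, 12, 3, 0]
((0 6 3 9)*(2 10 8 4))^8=(10)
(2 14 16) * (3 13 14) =(2 3 13 14 16) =[0, 1, 3, 13, 4, 5, 6, 7, 8, 9, 10, 11, 12, 14, 16, 15, 2]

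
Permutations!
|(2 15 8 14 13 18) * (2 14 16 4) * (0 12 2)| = |(0 12 2 15 8 16 4)(13 18 14)| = 21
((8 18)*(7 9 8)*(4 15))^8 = ((4 15)(7 9 8 18))^8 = (18)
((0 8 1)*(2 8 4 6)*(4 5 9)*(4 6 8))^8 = ((0 5 9 6 2 4 8 1))^8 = (9)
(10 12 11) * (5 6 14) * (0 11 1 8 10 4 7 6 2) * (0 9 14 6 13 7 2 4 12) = (0 11 12 1 8 10)(2 9 14 5 4)(7 13) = [11, 8, 9, 3, 2, 4, 6, 13, 10, 14, 0, 12, 1, 7, 5]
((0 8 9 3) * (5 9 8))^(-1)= ((0 5 9 3))^(-1)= (0 3 9 5)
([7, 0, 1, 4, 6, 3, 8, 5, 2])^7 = [2, 8, 6, 7, 5, 0, 3, 1, 4]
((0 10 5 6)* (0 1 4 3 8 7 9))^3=((0 10 5 6 1 4 3 8 7 9))^3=(0 6 3 9 5 4 7 10 1 8)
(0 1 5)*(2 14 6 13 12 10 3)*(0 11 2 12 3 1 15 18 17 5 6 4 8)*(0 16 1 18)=(0 15)(1 6 13 3 12 10 18 17 5 11 2 14 4 8 16)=[15, 6, 14, 12, 8, 11, 13, 7, 16, 9, 18, 2, 10, 3, 4, 0, 1, 5, 17]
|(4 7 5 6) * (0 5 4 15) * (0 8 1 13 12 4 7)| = 9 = |(0 5 6 15 8 1 13 12 4)|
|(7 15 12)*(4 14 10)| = 3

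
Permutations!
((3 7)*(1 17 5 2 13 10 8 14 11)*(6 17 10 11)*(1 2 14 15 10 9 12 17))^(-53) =(1 17 6 12 14 9 5)(2 13 11)(3 7)(8 15 10)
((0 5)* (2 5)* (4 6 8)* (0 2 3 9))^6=(9)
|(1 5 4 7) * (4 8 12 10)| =7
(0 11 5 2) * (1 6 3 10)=(0 11 5 2)(1 6 3 10)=[11, 6, 0, 10, 4, 2, 3, 7, 8, 9, 1, 5]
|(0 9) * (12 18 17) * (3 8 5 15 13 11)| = 6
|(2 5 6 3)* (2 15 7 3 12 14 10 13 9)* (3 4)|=8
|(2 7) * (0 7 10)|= 4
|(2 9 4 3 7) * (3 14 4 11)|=|(2 9 11 3 7)(4 14)|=10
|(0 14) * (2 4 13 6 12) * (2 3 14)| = |(0 2 4 13 6 12 3 14)| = 8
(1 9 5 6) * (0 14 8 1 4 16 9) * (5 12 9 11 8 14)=[5, 0, 2, 3, 16, 6, 4, 7, 1, 12, 10, 8, 9, 13, 14, 15, 11]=(0 5 6 4 16 11 8 1)(9 12)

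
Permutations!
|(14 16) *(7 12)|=|(7 12)(14 16)|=2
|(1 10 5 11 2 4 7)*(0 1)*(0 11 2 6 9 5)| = 21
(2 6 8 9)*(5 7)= (2 6 8 9)(5 7)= [0, 1, 6, 3, 4, 7, 8, 5, 9, 2]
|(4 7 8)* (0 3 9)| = |(0 3 9)(4 7 8)| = 3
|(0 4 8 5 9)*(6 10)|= |(0 4 8 5 9)(6 10)|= 10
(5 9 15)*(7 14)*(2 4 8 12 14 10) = (2 4 8 12 14 7 10)(5 9 15) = [0, 1, 4, 3, 8, 9, 6, 10, 12, 15, 2, 11, 14, 13, 7, 5]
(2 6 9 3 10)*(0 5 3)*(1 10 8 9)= (0 5 3 8 9)(1 10 2 6)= [5, 10, 6, 8, 4, 3, 1, 7, 9, 0, 2]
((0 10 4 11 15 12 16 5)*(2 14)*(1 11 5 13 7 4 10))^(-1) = (0 5 4 7 13 16 12 15 11 1)(2 14)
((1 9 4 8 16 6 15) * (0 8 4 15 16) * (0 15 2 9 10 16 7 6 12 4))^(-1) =((0 8 15 1 10 16 12 4)(2 9)(6 7))^(-1) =(0 4 12 16 10 1 15 8)(2 9)(6 7)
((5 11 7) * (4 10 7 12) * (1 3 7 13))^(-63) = (13)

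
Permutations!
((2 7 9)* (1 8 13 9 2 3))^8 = ((1 8 13 9 3)(2 7))^8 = (1 9 8 3 13)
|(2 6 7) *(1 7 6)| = |(1 7 2)| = 3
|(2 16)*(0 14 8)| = |(0 14 8)(2 16)| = 6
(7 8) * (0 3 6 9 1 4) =(0 3 6 9 1 4)(7 8) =[3, 4, 2, 6, 0, 5, 9, 8, 7, 1]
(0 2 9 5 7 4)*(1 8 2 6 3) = [6, 8, 9, 1, 0, 7, 3, 4, 2, 5] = (0 6 3 1 8 2 9 5 7 4)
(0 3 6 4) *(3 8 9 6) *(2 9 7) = (0 8 7 2 9 6 4) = [8, 1, 9, 3, 0, 5, 4, 2, 7, 6]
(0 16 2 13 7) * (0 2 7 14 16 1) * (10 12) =(0 1)(2 13 14 16 7)(10 12) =[1, 0, 13, 3, 4, 5, 6, 2, 8, 9, 12, 11, 10, 14, 16, 15, 7]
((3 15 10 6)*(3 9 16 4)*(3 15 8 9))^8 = ((3 8 9 16 4 15 10 6))^8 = (16)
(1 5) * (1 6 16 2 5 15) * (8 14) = (1 15)(2 5 6 16)(8 14) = [0, 15, 5, 3, 4, 6, 16, 7, 14, 9, 10, 11, 12, 13, 8, 1, 2]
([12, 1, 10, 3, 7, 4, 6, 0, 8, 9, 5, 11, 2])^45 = (0 10 7 2 4 12 5)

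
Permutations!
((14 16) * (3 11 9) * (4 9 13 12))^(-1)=(3 9 4 12 13 11)(14 16)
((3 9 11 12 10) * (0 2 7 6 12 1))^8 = ((0 2 7 6 12 10 3 9 11 1))^8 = (0 11 3 12 7)(1 9 10 6 2)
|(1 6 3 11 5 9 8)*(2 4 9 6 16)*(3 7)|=30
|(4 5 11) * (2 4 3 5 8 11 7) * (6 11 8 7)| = |(2 4 7)(3 5 6 11)| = 12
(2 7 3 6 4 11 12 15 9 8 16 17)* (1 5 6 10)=[0, 5, 7, 10, 11, 6, 4, 3, 16, 8, 1, 12, 15, 13, 14, 9, 17, 2]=(1 5 6 4 11 12 15 9 8 16 17 2 7 3 10)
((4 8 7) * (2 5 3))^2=(2 3 5)(4 7 8)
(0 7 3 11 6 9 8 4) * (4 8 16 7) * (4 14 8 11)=(0 14 8 11 6 9 16 7 3 4)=[14, 1, 2, 4, 0, 5, 9, 3, 11, 16, 10, 6, 12, 13, 8, 15, 7]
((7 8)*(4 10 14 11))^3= (4 11 14 10)(7 8)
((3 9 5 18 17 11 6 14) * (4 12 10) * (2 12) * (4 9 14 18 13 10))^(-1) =((2 12 4)(3 14)(5 13 10 9)(6 18 17 11))^(-1) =(2 4 12)(3 14)(5 9 10 13)(6 11 17 18)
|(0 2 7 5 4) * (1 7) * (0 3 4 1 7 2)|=4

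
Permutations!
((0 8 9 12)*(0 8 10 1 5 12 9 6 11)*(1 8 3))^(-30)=((0 10 8 6 11)(1 5 12 3))^(-30)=(1 12)(3 5)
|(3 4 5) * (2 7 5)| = |(2 7 5 3 4)| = 5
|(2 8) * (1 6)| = 2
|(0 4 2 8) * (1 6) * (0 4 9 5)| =|(0 9 5)(1 6)(2 8 4)| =6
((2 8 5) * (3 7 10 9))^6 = ((2 8 5)(3 7 10 9))^6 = (3 10)(7 9)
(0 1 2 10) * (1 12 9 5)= (0 12 9 5 1 2 10)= [12, 2, 10, 3, 4, 1, 6, 7, 8, 5, 0, 11, 9]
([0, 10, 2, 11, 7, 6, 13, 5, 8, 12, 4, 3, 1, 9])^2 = [0, 4, 2, 3, 5, 13, 9, 6, 8, 1, 7, 11, 10, 12]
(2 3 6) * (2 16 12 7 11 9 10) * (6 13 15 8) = [0, 1, 3, 13, 4, 5, 16, 11, 6, 10, 2, 9, 7, 15, 14, 8, 12] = (2 3 13 15 8 6 16 12 7 11 9 10)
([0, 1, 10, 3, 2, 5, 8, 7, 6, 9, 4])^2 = (2 4 10)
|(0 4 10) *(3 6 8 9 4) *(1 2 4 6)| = 6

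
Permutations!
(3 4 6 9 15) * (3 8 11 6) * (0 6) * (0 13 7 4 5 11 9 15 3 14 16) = [6, 1, 2, 5, 14, 11, 15, 4, 9, 3, 10, 13, 12, 7, 16, 8, 0] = (0 6 15 8 9 3 5 11 13 7 4 14 16)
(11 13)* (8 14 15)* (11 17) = (8 14 15)(11 13 17) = [0, 1, 2, 3, 4, 5, 6, 7, 14, 9, 10, 13, 12, 17, 15, 8, 16, 11]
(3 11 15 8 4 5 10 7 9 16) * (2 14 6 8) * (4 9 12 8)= [0, 1, 14, 11, 5, 10, 4, 12, 9, 16, 7, 15, 8, 13, 6, 2, 3]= (2 14 6 4 5 10 7 12 8 9 16 3 11 15)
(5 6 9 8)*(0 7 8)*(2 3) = [7, 1, 3, 2, 4, 6, 9, 8, 5, 0] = (0 7 8 5 6 9)(2 3)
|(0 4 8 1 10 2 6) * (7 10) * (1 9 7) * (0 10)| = |(0 4 8 9 7)(2 6 10)| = 15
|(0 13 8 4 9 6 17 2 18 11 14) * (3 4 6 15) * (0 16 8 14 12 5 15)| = 16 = |(0 13 14 16 8 6 17 2 18 11 12 5 15 3 4 9)|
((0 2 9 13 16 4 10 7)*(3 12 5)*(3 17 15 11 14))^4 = (0 16)(2 4)(3 15 12 11 5 14 17)(7 13)(9 10)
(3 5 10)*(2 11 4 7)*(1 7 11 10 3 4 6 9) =[0, 7, 10, 5, 11, 3, 9, 2, 8, 1, 4, 6] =(1 7 2 10 4 11 6 9)(3 5)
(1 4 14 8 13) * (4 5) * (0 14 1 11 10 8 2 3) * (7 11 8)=(0 14 2 3)(1 5 4)(7 11 10)(8 13)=[14, 5, 3, 0, 1, 4, 6, 11, 13, 9, 7, 10, 12, 8, 2]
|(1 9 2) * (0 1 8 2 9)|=|(9)(0 1)(2 8)|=2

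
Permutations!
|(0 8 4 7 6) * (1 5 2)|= 15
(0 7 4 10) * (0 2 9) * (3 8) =(0 7 4 10 2 9)(3 8) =[7, 1, 9, 8, 10, 5, 6, 4, 3, 0, 2]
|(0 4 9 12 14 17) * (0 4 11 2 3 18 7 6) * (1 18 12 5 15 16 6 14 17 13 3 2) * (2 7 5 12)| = |(0 11 1 18 5 15 16 6)(2 7 14 13 3)(4 9 12 17)| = 40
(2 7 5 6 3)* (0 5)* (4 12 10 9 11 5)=(0 4 12 10 9 11 5 6 3 2 7)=[4, 1, 7, 2, 12, 6, 3, 0, 8, 11, 9, 5, 10]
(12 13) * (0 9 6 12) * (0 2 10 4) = (0 9 6 12 13 2 10 4) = [9, 1, 10, 3, 0, 5, 12, 7, 8, 6, 4, 11, 13, 2]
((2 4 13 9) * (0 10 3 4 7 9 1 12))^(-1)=(0 12 1 13 4 3 10)(2 9 7)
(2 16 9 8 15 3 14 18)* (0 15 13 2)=(0 15 3 14 18)(2 16 9 8 13)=[15, 1, 16, 14, 4, 5, 6, 7, 13, 8, 10, 11, 12, 2, 18, 3, 9, 17, 0]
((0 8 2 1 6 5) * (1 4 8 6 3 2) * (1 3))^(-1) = ((0 6 5)(2 4 8 3))^(-1) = (0 5 6)(2 3 8 4)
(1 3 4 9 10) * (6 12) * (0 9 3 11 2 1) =(0 9 10)(1 11 2)(3 4)(6 12) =[9, 11, 1, 4, 3, 5, 12, 7, 8, 10, 0, 2, 6]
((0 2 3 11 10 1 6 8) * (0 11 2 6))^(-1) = (0 1 10 11 8 6)(2 3)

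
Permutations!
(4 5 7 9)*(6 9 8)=[0, 1, 2, 3, 5, 7, 9, 8, 6, 4]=(4 5 7 8 6 9)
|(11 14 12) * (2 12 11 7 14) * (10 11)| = 6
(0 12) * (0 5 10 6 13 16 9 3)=[12, 1, 2, 0, 4, 10, 13, 7, 8, 3, 6, 11, 5, 16, 14, 15, 9]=(0 12 5 10 6 13 16 9 3)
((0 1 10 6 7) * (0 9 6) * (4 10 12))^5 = (12)(6 9 7)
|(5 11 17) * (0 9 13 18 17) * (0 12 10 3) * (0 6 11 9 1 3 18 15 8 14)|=15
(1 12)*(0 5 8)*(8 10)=(0 5 10 8)(1 12)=[5, 12, 2, 3, 4, 10, 6, 7, 0, 9, 8, 11, 1]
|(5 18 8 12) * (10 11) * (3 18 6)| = 6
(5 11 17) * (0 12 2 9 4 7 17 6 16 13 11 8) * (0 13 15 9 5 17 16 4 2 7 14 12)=(17)(2 5 8 13 11 6 4 14 12 7 16 15 9)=[0, 1, 5, 3, 14, 8, 4, 16, 13, 2, 10, 6, 7, 11, 12, 9, 15, 17]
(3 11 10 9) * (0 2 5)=(0 2 5)(3 11 10 9)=[2, 1, 5, 11, 4, 0, 6, 7, 8, 3, 9, 10]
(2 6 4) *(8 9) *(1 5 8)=(1 5 8 9)(2 6 4)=[0, 5, 6, 3, 2, 8, 4, 7, 9, 1]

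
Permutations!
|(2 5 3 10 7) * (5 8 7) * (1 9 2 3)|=|(1 9 2 8 7 3 10 5)|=8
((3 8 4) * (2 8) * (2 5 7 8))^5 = (8)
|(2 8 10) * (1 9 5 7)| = |(1 9 5 7)(2 8 10)| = 12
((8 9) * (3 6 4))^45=(8 9)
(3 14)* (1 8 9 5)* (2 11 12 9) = (1 8 2 11 12 9 5)(3 14) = [0, 8, 11, 14, 4, 1, 6, 7, 2, 5, 10, 12, 9, 13, 3]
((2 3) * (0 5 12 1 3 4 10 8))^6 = ((0 5 12 1 3 2 4 10 8))^6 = (0 4 1)(2 12 8)(3 5 10)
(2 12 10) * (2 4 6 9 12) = [0, 1, 2, 3, 6, 5, 9, 7, 8, 12, 4, 11, 10] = (4 6 9 12 10)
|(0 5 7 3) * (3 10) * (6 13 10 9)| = 8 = |(0 5 7 9 6 13 10 3)|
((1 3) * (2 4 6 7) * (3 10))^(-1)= ((1 10 3)(2 4 6 7))^(-1)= (1 3 10)(2 7 6 4)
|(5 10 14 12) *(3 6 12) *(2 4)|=6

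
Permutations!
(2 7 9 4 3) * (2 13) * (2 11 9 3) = (2 7 3 13 11 9 4) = [0, 1, 7, 13, 2, 5, 6, 3, 8, 4, 10, 9, 12, 11]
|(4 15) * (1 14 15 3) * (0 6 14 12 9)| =|(0 6 14 15 4 3 1 12 9)| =9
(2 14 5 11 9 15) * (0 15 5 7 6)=[15, 1, 14, 3, 4, 11, 0, 6, 8, 5, 10, 9, 12, 13, 7, 2]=(0 15 2 14 7 6)(5 11 9)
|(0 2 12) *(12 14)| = 4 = |(0 2 14 12)|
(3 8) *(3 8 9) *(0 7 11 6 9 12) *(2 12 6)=(0 7 11 2 12)(3 6 9)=[7, 1, 12, 6, 4, 5, 9, 11, 8, 3, 10, 2, 0]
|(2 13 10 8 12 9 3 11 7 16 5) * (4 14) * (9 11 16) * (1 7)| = 12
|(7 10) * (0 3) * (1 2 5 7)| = |(0 3)(1 2 5 7 10)| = 10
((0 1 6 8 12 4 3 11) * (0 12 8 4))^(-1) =(0 12 11 3 4 6 1)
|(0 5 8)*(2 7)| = 6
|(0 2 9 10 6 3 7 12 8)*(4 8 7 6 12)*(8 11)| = |(0 2 9 10 12 7 4 11 8)(3 6)| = 18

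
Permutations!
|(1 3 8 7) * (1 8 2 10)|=4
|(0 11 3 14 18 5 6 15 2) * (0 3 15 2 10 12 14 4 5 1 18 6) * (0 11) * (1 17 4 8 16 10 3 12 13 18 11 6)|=16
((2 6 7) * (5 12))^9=((2 6 7)(5 12))^9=(5 12)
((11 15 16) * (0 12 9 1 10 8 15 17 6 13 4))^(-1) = ((0 12 9 1 10 8 15 16 11 17 6 13 4))^(-1) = (0 4 13 6 17 11 16 15 8 10 1 9 12)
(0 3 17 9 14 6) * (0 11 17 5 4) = (0 3 5 4)(6 11 17 9 14) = [3, 1, 2, 5, 0, 4, 11, 7, 8, 14, 10, 17, 12, 13, 6, 15, 16, 9]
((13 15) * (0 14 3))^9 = ((0 14 3)(13 15))^9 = (13 15)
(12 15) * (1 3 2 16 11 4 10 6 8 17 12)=[0, 3, 16, 2, 10, 5, 8, 7, 17, 9, 6, 4, 15, 13, 14, 1, 11, 12]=(1 3 2 16 11 4 10 6 8 17 12 15)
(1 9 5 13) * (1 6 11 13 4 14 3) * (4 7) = (1 9 5 7 4 14 3)(6 11 13) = [0, 9, 2, 1, 14, 7, 11, 4, 8, 5, 10, 13, 12, 6, 3]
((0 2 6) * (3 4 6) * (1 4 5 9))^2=(0 3 9 4)(1 6 2 5)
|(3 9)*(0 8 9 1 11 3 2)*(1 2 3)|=|(0 8 9 3 2)(1 11)|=10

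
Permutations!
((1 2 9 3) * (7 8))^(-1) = (1 3 9 2)(7 8)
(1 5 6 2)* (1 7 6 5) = [0, 1, 7, 3, 4, 5, 2, 6] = (2 7 6)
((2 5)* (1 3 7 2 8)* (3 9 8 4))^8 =(1 8 9)(2 3 5 7 4)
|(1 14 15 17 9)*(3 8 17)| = |(1 14 15 3 8 17 9)| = 7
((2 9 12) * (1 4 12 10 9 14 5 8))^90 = (1 8 5 14 2 12 4)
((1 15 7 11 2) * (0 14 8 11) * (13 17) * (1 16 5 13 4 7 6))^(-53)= (0 8 2 5 17 7 14 11 16 13 4)(1 15 6)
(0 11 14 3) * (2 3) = [11, 1, 3, 0, 4, 5, 6, 7, 8, 9, 10, 14, 12, 13, 2] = (0 11 14 2 3)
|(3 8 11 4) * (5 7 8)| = 6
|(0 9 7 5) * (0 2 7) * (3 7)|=4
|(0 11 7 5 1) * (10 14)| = 10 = |(0 11 7 5 1)(10 14)|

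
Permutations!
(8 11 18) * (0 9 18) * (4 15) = (0 9 18 8 11)(4 15) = [9, 1, 2, 3, 15, 5, 6, 7, 11, 18, 10, 0, 12, 13, 14, 4, 16, 17, 8]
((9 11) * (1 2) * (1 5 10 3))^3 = (1 10 2 3 5)(9 11)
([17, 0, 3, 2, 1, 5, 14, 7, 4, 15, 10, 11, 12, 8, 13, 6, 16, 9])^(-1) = [1, 4, 3, 2, 8, 5, 15, 7, 13, 17, 10, 11, 12, 14, 6, 9, 16, 0]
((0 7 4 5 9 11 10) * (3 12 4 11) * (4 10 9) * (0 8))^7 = (0 8 10 12 3 9 11 7)(4 5)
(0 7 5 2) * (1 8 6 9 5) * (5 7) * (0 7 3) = [5, 8, 7, 0, 4, 2, 9, 1, 6, 3] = (0 5 2 7 1 8 6 9 3)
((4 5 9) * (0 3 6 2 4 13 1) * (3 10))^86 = ((0 10 3 6 2 4 5 9 13 1))^86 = (0 5 3 13 2)(1 4 10 9 6)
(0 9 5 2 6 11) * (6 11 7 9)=(0 6 7 9 5 2 11)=[6, 1, 11, 3, 4, 2, 7, 9, 8, 5, 10, 0]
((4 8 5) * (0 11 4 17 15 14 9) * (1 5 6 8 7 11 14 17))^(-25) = (0 9 14)(1 5)(4 11 7)(6 8)(15 17) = ((0 14 9)(1 5)(4 7 11)(6 8)(15 17))^(-25)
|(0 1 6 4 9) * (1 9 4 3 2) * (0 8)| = 12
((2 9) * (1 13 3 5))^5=(1 13 3 5)(2 9)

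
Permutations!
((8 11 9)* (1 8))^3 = (1 9 11 8)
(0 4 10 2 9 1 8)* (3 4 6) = (0 6 3 4 10 2 9 1 8) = [6, 8, 9, 4, 10, 5, 3, 7, 0, 1, 2]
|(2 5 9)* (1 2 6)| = |(1 2 5 9 6)| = 5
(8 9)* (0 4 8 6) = [4, 1, 2, 3, 8, 5, 0, 7, 9, 6] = (0 4 8 9 6)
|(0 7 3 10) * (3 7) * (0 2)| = 4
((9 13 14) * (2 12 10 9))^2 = ((2 12 10 9 13 14))^2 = (2 10 13)(9 14 12)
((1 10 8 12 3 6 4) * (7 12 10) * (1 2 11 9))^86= ((1 7 12 3 6 4 2 11 9)(8 10))^86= (1 4 7 2 12 11 3 9 6)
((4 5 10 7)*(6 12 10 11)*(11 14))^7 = ((4 5 14 11 6 12 10 7))^7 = (4 7 10 12 6 11 14 5)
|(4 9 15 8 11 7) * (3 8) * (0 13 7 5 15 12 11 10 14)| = |(0 13 7 4 9 12 11 5 15 3 8 10 14)| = 13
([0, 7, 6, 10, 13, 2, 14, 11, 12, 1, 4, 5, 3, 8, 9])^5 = [0, 6, 7, 12, 10, 1, 11, 14, 13, 2, 3, 9, 8, 4, 5]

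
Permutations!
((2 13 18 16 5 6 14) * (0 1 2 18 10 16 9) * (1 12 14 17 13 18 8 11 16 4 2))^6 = ((0 12 14 8 11 16 5 6 17 13 10 4 2 18 9))^6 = (0 5 2 8 13)(4 14 17 9 16)(6 18 11 10 12)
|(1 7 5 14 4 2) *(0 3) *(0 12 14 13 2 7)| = |(0 3 12 14 4 7 5 13 2 1)| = 10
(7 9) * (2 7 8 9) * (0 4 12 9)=[4, 1, 7, 3, 12, 5, 6, 2, 0, 8, 10, 11, 9]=(0 4 12 9 8)(2 7)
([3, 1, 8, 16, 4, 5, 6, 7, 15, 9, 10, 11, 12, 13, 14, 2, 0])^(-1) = [16, 1, 15, 0, 4, 5, 6, 7, 2, 9, 10, 11, 12, 13, 14, 8, 3]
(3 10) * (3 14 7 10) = (7 10 14) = [0, 1, 2, 3, 4, 5, 6, 10, 8, 9, 14, 11, 12, 13, 7]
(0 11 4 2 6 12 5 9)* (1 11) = (0 1 11 4 2 6 12 5 9) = [1, 11, 6, 3, 2, 9, 12, 7, 8, 0, 10, 4, 5]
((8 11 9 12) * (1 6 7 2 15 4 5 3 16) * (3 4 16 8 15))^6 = ((1 6 7 2 3 8 11 9 12 15 16)(4 5))^6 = (1 11 6 9 7 12 2 15 3 16 8)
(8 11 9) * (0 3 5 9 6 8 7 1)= (0 3 5 9 7 1)(6 8 11)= [3, 0, 2, 5, 4, 9, 8, 1, 11, 7, 10, 6]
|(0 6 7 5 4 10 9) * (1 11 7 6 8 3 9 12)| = 28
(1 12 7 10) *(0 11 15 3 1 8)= (0 11 15 3 1 12 7 10 8)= [11, 12, 2, 1, 4, 5, 6, 10, 0, 9, 8, 15, 7, 13, 14, 3]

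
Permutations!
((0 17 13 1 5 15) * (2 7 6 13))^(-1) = ((0 17 2 7 6 13 1 5 15))^(-1) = (0 15 5 1 13 6 7 2 17)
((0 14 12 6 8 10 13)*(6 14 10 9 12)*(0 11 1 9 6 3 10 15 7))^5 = ((0 15 7)(1 9 12 14 3 10 13 11)(6 8))^5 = (0 7 15)(1 10 12 11 3 9 13 14)(6 8)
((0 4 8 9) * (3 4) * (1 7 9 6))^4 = (0 6)(1 3)(4 7)(8 9)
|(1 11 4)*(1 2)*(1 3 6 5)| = |(1 11 4 2 3 6 5)| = 7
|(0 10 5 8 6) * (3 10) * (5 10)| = |(10)(0 3 5 8 6)| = 5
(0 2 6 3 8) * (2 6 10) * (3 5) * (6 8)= [8, 1, 10, 6, 4, 3, 5, 7, 0, 9, 2]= (0 8)(2 10)(3 6 5)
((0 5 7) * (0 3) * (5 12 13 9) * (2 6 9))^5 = (0 9 12 5 13 7 2 3 6)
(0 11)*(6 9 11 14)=(0 14 6 9 11)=[14, 1, 2, 3, 4, 5, 9, 7, 8, 11, 10, 0, 12, 13, 6]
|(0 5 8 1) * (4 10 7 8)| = 7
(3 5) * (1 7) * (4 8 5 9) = [0, 7, 2, 9, 8, 3, 6, 1, 5, 4] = (1 7)(3 9 4 8 5)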